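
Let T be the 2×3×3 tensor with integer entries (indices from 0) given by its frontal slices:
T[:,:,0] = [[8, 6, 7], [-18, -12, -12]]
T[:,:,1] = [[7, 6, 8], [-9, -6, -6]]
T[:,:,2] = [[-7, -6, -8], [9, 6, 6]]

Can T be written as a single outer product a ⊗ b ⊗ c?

The mode-3 unfolding of T (rows indexed by k, columns by (i,j) = (0,0), (0,1), (0,2), (1,0), (1,1), (1,2)) is [[8, 6, 7, -18, -12, -12], [7, 6, 8, -9, -6, -6], [-7, -6, -8, 9, 6, 6]].
There the 2×2 minor on rows k ∈ {0, 1}, columns (i,j) ∈ {(0,0), (0,1)} is det [[8, 6], [7, 6]] = 6 ≠ 0, so this unfolding has rank ≥ 2; CP rank is at least every unfolding rank, so rank(T) ≥ 2.
In particular rank(T) ≥ 2 > 1, so T is not rank-1.

No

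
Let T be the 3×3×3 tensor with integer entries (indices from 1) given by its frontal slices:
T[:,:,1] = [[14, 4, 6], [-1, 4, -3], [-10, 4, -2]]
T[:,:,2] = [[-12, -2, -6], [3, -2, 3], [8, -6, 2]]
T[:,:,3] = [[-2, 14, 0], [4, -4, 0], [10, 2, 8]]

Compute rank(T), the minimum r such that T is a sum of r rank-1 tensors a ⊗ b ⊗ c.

Lower bound: in the mode-1 unfolding of T (rows indexed by i, columns by (j,k)) the 3×3 minor on rows i ∈ {1, 2, 3}, columns (j,k) ∈ {(1,1), (1,2), (1,3)} is det [[14, -12, -2], [-1, 3, 4], [-10, 8, 10]] = 288 ≠ 0, so that unfolding has rank ≥ 3 and hence rank(T) ≥ 3 (CP rank is at least every unfolding rank, though it can be larger).
Upper bound: T is a sum of 3 rank-1 terms, T = (1, 1, -1) ⊗ (1, 1, 0) ⊗ (4, -2, 2) + (2, -1, -2) ⊗ (2, -1, 1) ⊗ (2, -2, -2) + (2, -1, 2) ⊗ (1, 2, 1) ⊗ (1, -1, 2) (written with every a and b primitive with positive leading entry and the scale carried by c; CP decompositions are not unique, and this one is verified by expanding entrywise), so rank(T) ≤ 3.
These bounds meet, so rank(T) = 3.

3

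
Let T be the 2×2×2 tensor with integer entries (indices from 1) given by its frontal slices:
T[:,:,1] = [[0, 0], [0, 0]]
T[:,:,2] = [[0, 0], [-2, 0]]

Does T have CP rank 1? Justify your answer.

If T = a ⊗ b ⊗ c then every fibre of T is a multiple of the corresponding factor, so read the factors off the fibres through the nonzero entry T[2,1,2] = -2.
The mode-1 fibre T[:,1,2] = [0, -2] gives a = [0, 1] (primitive direction); the mode-2 fibre T[2,:,2] = [-2, 0] gives b = [1, 0]; then c[k] = T[2,1,k] / (a[2]·b[1]) = [0, -2] / 1 = [0, -2].
Expanding [0, 1] ⊗ [1, 0] ⊗ [0, -2] reproduces all 8 entries of T, so T = [0, 1] ⊗ [1, 0] ⊗ [0, -2] and rank(T) ≤ 1.
Equivalently every frontal slice T[:,:,k] is c[k] times the rank-1 matrix [0, 1] ⊗ [1, 0]. So T has rank 1 (it is nonzero).

Yes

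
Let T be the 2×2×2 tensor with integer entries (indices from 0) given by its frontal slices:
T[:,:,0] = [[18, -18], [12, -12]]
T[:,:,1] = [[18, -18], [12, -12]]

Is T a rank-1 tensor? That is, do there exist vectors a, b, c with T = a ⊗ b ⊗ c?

Yes

If T = a ⊗ b ⊗ c then every fibre of T is a multiple of the corresponding factor, so read the factors off the fibres through the nonzero entry T[0,0,0] = 18.
The mode-1 fibre T[:,0,0] = [18, 12] gives a = [3, 2] (primitive direction); the mode-2 fibre T[0,:,0] = [18, -18] gives b = [1, -1]; then c[k] = T[0,0,k] / (a[0]·b[0]) = [18, 18] / 3 = [6, 6].
Expanding [3, 2] ⊗ [1, -1] ⊗ [6, 6] reproduces all 8 entries of T, so T = [3, 2] ⊗ [1, -1] ⊗ [6, 6] and rank(T) ≤ 1.
Equivalently every frontal slice T[:,:,k] is c[k] times the rank-1 matrix [3, 2] ⊗ [1, -1]. So T has rank 1 (it is nonzero).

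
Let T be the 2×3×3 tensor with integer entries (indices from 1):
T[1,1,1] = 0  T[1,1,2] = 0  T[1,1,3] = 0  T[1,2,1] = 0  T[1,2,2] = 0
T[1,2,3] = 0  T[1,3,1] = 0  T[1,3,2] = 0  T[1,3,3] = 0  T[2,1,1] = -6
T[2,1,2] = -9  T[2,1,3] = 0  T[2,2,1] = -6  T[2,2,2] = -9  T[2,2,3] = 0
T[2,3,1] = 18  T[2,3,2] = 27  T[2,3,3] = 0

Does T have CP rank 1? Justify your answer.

The mode-1 fibre T[:,1,1] = [0, -6] gives a = [0, 1] (primitive direction); the mode-2 fibre T[2,:,1] = [-6, -6, 18] gives b = [1, 1, -3]; then c[k] = T[2,1,k] / (a[2]·b[1]) = [-6, -9, 0] / 1 = [-6, -9, 0].
Expanding [0, 1] ⊗ [1, 1, -3] ⊗ [-6, -9, 0] reproduces all 18 entries of T, so T = [0, 1] ⊗ [1, 1, -3] ⊗ [-6, -9, 0] and rank(T) ≤ 1.
Equivalently every frontal slice T[:,:,k] is c[k] times the rank-1 matrix [0, 1] ⊗ [1, 1, -3]. So T has rank 1 (it is nonzero).

Yes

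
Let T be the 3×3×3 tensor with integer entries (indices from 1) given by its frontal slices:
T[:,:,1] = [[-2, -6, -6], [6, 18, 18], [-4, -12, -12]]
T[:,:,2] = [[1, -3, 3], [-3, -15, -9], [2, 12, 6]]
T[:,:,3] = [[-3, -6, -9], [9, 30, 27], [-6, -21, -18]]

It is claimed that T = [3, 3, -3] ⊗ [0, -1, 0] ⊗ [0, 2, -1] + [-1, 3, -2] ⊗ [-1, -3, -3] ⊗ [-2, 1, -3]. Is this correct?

Reconstruct entrywise from the claimed factors. For example, T[3,2,2] = 12 and Σₗ aₗ[3]bₗ[2]cₗ[2] = (-3)·(-1)·(2) + (-2)·(-3)·(1) = 12; checking all 27 entries, every one matches. The claim holds.

Yes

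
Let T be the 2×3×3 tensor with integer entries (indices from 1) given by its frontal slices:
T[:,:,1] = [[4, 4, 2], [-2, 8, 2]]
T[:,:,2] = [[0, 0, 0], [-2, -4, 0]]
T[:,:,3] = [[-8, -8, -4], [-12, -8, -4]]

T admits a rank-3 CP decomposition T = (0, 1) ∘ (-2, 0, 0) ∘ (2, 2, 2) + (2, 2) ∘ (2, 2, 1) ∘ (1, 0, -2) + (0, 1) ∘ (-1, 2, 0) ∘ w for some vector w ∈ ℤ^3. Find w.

w = (2, -2, 0)

Subtract the known terms from T to get the rank-1 residual R = (0, 1) ∘ (-1, 2, 0) ∘ w, so R[i,j,k] = a[i]·b[j]·w[k]. Pick indices with nonzero a[2]·b[1] = (1)·(-1) = -1. Only the fibre through (2,1,·) is needed: R[2,1,:] = T[2,1,:] − Σₗ aₗ[2]bₗ[1]cₗ = [-2, -2, -12] − (1)·(-2)·(2, 2, 2) − (2)·(2)·(1, 0, -2) = [-2, 2, 0]. Then w[k] = R[2,1,k] / -1 for each k, giving w = [-2, 2, 0] / -1 = (2, -2, 0).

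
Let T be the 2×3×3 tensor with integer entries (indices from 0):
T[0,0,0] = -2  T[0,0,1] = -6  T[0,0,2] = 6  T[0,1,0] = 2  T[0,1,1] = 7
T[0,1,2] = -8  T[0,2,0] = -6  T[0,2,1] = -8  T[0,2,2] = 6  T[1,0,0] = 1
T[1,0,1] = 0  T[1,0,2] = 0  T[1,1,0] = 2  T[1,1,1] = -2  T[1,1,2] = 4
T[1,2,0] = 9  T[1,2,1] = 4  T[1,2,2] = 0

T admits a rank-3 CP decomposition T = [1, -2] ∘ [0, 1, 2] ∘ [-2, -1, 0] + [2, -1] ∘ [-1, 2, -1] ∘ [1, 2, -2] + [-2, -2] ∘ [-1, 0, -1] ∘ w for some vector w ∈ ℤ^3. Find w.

Subtract the known terms from T to get the rank-1 residual R = [-2, -2] ∘ [-1, 0, -1] ∘ w, so R[i,j,k] = a[i]·b[j]·w[k]. Pick indices with nonzero a[0]·b[0] = (-2)·(-1) = 2. Only the fibre through (0,0,·) is needed: R[0,0,:] = T[0,0,:] − Σₗ aₗ[0]bₗ[0]cₗ = [-2, -6, 6] − (1)·(0)·[-2, -1, 0] − (2)·(-1)·[1, 2, -2] = [0, -2, 2]. Then w[k] = R[0,0,k] / 2 for each k, giving w = [0, -2, 2] / 2 = [0, -1, 1].

w = [0, -1, 1]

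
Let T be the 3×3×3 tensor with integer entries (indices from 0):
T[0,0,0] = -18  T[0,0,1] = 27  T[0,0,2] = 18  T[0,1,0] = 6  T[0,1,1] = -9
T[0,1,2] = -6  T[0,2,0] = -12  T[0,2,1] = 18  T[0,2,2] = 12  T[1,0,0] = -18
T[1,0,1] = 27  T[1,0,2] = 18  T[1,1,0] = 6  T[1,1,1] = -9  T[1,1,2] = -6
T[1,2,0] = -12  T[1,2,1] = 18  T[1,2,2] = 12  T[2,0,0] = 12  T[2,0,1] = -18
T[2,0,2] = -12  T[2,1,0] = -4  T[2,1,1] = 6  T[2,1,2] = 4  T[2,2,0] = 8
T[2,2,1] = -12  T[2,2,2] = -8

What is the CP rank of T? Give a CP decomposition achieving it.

rank(T) = 1

Lower bound: T ≠ 0 (e.g. T[0,0,0] = -18), so rank(T) ≥ 1.
Upper bound: if T = a ⊗ b ⊗ c then every fibre of T is a multiple of the corresponding factor, so read the factors off the fibres through the nonzero entry T[0,0,0] = -18.
The mode-1 fibre T[:,0,0] = [-18, -18, 12] gives a = (3, 3, -2) (primitive direction); the mode-2 fibre T[0,:,0] = [-18, 6, -12] gives b = (3, -1, 2); then c[k] = T[0,0,k] / (a[0]·b[0]) = [-18, 27, 18] / 9 = (-2, 3, 2).
Expanding (3, 3, -2) ⊗ (3, -1, 2) ⊗ (-2, 3, 2) reproduces all 27 entries of T, so T = (3, 3, -2) ⊗ (3, -1, 2) ⊗ (-2, 3, 2) and rank(T) ≤ 1.
These bounds meet, so rank(T) = 1.
Check entry T[2,2,0] = 8: (-2)·(2)·(-2) = 8.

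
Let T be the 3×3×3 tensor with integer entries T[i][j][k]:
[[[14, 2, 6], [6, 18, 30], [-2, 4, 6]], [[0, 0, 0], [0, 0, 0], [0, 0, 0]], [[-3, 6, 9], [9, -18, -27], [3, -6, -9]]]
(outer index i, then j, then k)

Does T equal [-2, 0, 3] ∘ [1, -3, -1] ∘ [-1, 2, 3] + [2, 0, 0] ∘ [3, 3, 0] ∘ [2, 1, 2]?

Yes

Reconstruct entrywise from the claimed factors. For example, T[2,2,0] = 3 and Σₗ aₗ[2]bₗ[2]cₗ[0] = (3)·(-1)·(-1) + (0)·(0)·(2) = 3; checking all 27 entries, every one matches. The claim holds.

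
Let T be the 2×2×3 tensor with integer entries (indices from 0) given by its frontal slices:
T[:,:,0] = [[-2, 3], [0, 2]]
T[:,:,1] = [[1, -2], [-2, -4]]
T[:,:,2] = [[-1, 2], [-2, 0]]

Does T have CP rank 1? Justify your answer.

The mode-3 unfolding of T (rows indexed by k, columns by (i,j) = (0,0), (0,1), (1,0), (1,1)) is [[-2, 3, 0, 2], [1, -2, -2, -4], [-1, 2, -2, 0]].
There the 3×3 minor on rows k ∈ {0, 1, 2}, columns (i,j) ∈ {(0,0), (0,1), (1,0)} is det [[-2, 3, 0], [1, -2, -2], [-1, 2, -2]] = -4 ≠ 0, so this unfolding has rank ≥ 3; CP rank is at least every unfolding rank, so rank(T) ≥ 3.
In particular rank(T) ≥ 3 > 1, so T is not rank-1.

No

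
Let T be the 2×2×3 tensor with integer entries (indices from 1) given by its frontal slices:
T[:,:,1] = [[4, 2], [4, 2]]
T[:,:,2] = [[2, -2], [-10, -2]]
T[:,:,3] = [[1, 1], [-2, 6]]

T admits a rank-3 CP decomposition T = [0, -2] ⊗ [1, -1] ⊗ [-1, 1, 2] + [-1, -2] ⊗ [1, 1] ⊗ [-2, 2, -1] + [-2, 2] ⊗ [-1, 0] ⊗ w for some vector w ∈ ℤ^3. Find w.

Subtract the known terms from T to get the rank-1 residual R = [-2, 2] ⊗ [-1, 0] ⊗ w, so R[i,j,k] = a[i]·b[j]·w[k]. Pick indices with nonzero a[1]·b[1] = (-2)·(-1) = 2. Only the fibre through (1,1,·) is needed: R[1,1,:] = T[1,1,:] − Σₗ aₗ[1]bₗ[1]cₗ = [4, 2, 1] − (0)·(1)·[-1, 1, 2] − (-1)·(1)·[-2, 2, -1] = [2, 4, 0]. Then w[k] = R[1,1,k] / 2 for each k, giving w = [2, 4, 0] / 2 = [1, 2, 0].

w = [1, 2, 0]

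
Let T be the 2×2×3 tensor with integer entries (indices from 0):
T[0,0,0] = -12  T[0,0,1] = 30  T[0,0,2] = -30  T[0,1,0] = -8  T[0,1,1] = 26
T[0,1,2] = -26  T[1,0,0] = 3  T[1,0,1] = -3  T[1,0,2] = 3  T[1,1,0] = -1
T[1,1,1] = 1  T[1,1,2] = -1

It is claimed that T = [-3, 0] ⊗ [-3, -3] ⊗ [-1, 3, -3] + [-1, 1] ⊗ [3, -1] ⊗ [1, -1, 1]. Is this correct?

Yes

Reconstruct entrywise from the claimed factors. For example, T[1,0,0] = 3 and Σₗ aₗ[1]bₗ[0]cₗ[0] = (0)·(-3)·(-1) + (1)·(3)·(1) = 3; checking all 12 entries, every one matches. The claim holds.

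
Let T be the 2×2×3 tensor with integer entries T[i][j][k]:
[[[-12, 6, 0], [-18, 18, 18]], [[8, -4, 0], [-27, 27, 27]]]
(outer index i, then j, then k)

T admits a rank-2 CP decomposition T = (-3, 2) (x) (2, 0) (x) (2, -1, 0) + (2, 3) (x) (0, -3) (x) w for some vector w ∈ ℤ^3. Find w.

Subtract the known terms from T to get the rank-1 residual R = (2, 3) (x) (0, -3) (x) w, so R[i,j,k] = a[i]·b[j]·w[k]. Pick indices with nonzero a[0]·b[1] = (2)·(-3) = -6. Only the fibre through (0,1,·) is needed: R[0,1,:] = T[0,1,:] − Σₗ aₗ[0]bₗ[1]cₗ = [-18, 18, 18] − (-3)·(0)·(2, -1, 0) = [-18, 18, 18]. Then w[k] = R[0,1,k] / -6 for each k, giving w = [-18, 18, 18] / -6 = (3, -3, -3).

w = (3, -3, -3)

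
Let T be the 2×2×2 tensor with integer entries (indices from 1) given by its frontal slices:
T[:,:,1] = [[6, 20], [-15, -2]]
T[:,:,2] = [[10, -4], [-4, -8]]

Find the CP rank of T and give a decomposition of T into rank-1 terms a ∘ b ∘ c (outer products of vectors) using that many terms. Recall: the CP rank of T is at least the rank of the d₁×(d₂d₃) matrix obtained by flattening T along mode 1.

rank(T) = 2

Lower bound: the mode-2 unfolding of T (rows indexed by j, columns by (i,k) = (1,1), (1,2), (2,1), (2,2)) is [[6, 10, -15, -4], [20, -4, -2, -8]].
There the 2×2 minor on rows j ∈ {1, 2}, columns (i,k) ∈ {(1,1), (1,2)} is det [[6, 10], [20, -4]] = -224 ≠ 0, so this unfolding has rank ≥ 2; CP rank is at least every unfolding rank, so rank(T) ≥ 2. (This is only a lower bound: in general the CP rank may exceed every unfolding rank, so we still need to exhibit 2 rank-1 terms summing to T.)
Upper bound — finding two terms. Write S_k = T[:,:,k] for the frontal slices: S₁ = [[6, 20], [-15, -2]], S₂ = [[10, -4], [-4, -8]].
If T = a₁ ∘ b₁ ∘ c₁ + a₂ ∘ b₂ ∘ c₂ then each S_k = c₁[k]·a₁b₁ᵀ + c₂[k]·a₂b₂ᵀ. S₁ and S₂ are linearly independent, so a₁b₁ᵀ and a₂b₂ᵀ must span the same plane of matrices: they are the rank-1 matrices of the form x·S₁ + y·S₂.
det(x·S₁ + y·S₂) is 288·x² − 48·xy − 96·y² = 48·(3·x − 2·y)(2·x + y), vanishing at (x:y) = (2:3) and (1:-2).
M₁ = 2·S₁ + 3·S₂ = [[42, 28], [-42, -28]] = 14·[1, -1][3, 2]ᵀ and M₂ = S₁ − 2·S₂ = [[-14, 28], [-7, 14]] = (-7)·[2, 1][1, -2]ᵀ, so take a₁ = [1, -1], b₁ = [3, 2], a₂ = [2, 1], b₂ = [1, -2].
Each slice is an integer combination of E₁ = a₁b₁ᵀ and E₂ = a₂b₂ᵀ: S₁ = 4·E₁ − 3·E₂, S₂ = 2·E₁ + 2·E₂; reading off coefficients, c₁ = [4, 2] and c₂ = [-3, 2].
Hence T = [1, -1] ∘ [3, 2] ∘ [4, 2] + [2, 1] ∘ [1, -2] ∘ [-3, 2], so rank(T) ≤ 2.
These bounds meet, so rank(T) = 2.
Check entry T[1,2,1] = 20: (1)·(2)·(4) + (2)·(-2)·(-3) = 20.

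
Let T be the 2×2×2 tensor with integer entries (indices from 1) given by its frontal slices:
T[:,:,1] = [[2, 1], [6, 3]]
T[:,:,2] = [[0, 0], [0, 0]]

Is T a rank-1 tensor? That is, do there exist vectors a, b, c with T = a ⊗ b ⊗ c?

Yes

The mode-1 fibre T[:,1,1] = [2, 6] gives a = [1, 3] (primitive direction); the mode-2 fibre T[1,:,1] = [2, 1] gives b = [2, 1]; then c[k] = T[1,1,k] / (a[1]·b[1]) = [2, 0] / 2 = [1, 0].
Expanding [1, 3] ⊗ [2, 1] ⊗ [1, 0] reproduces all 8 entries of T, so T = [1, 3] ⊗ [2, 1] ⊗ [1, 0] and rank(T) ≤ 1.
Equivalently every frontal slice T[:,:,k] is c[k] times the rank-1 matrix [1, 3] ⊗ [2, 1]. So T has rank 1 (it is nonzero).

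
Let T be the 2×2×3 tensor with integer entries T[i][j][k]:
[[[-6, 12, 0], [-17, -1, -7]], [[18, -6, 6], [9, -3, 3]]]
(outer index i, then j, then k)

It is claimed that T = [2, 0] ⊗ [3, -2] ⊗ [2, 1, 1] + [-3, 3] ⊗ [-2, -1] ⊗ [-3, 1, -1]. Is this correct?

Yes

Reconstruct entrywise from the claimed factors. For example, T[0,1,0] = -17 and Σₗ aₗ[0]bₗ[1]cₗ[0] = (2)·(-2)·(2) + (-3)·(-1)·(-3) = -17; checking all 12 entries, every one matches. The claim holds.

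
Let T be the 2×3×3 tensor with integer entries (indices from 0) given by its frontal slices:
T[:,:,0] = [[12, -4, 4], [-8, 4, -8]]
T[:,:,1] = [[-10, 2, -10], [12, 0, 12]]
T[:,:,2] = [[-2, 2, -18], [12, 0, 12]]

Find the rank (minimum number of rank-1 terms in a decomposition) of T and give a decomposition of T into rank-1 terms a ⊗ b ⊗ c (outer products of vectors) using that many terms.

rank(T) = 3

Lower bound: the mode-3 unfolding of T (rows indexed by k, columns by (i,j) = (0,0), (0,1), (0,2), (1,0), (1,1), (1,2)) is [[12, -4, 4, -8, 4, -8], [-10, 2, -10, 12, 0, 12], [-2, 2, -18, 12, 0, 12]].
There the 3×3 minor on rows k ∈ {0, 1, 2}, columns (i,j) ∈ {(0,0), (0,1), (0,2)} is det [[12, -4, 4], [-10, 2, -10], [-2, 2, -18]] = 384 ≠ 0, so this unfolding has rank ≥ 3; CP rank is at least every unfolding rank, so rank(T) ≥ 3. (This is only a lower bound: in general the CP rank may exceed every unfolding rank, so we still need to exhibit 3 rank-1 terms summing to T.)
Upper bound: T is a sum of 3 rank-1 terms, T = [1, -2] ⊗ [1, 1, 1] ⊗ [0, -2, -2] + [1, -1] ⊗ [2, -1, 2] ⊗ [4, -4, -4] + [1, 0] ⊗ [1, 0, -1] ⊗ [4, 0, 8] (one valid choice — decompositions are not unique — normalised so each a, b is primitive with positive first nonzero entry; check it by expanding all entries), so rank(T) ≤ 3.
These bounds meet, so rank(T) = 3.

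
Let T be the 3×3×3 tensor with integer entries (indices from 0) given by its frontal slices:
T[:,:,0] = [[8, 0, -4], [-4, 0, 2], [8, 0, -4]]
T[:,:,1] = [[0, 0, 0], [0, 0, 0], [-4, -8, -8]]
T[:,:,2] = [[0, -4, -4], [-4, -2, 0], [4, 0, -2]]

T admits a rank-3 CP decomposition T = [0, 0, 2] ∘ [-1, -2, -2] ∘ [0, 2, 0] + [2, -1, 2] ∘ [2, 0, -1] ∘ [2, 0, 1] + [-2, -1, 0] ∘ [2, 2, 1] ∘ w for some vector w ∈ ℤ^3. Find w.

Subtract the known terms from T to get the rank-1 residual R = [-2, -1, 0] ∘ [2, 2, 1] ∘ w, so R[i,j,k] = a[i]·b[j]·w[k]. Pick indices with nonzero a[0]·b[0] = (-2)·(2) = -4. Only the fibre through (0,0,·) is needed: R[0,0,:] = T[0,0,:] − Σₗ aₗ[0]bₗ[0]cₗ = [8, 0, 0] − (0)·(-1)·[0, 2, 0] − (2)·(2)·[2, 0, 1] = [0, 0, -4]. Then w[k] = R[0,0,k] / -4 for each k, giving w = [0, 0, -4] / -4 = [0, 0, 1].

w = [0, 0, 1]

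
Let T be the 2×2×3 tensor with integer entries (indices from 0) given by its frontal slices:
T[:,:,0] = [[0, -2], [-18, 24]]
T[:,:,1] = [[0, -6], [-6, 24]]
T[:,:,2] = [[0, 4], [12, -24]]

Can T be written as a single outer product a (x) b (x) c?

No

The mode-3 unfolding of T (rows indexed by k, columns by (i,j) = (0,0), (0,1), (1,0), (1,1)) is [[0, -2, -18, 24], [0, -6, -6, 24], [0, 4, 12, -24]].
There the 2×2 minor on rows k ∈ {0, 1}, columns (i,j) ∈ {(0,1), (1,0)} is det [[-2, -18], [-6, -6]] = -96 ≠ 0, so this unfolding has rank ≥ 2; CP rank is at least every unfolding rank, so rank(T) ≥ 2.
In particular rank(T) ≥ 2 > 1, so T is not rank-1.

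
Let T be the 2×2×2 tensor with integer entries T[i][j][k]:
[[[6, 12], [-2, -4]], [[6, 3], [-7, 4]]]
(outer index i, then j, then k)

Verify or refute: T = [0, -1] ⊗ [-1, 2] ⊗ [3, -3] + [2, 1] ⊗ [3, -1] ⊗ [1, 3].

No

Reconstruct entry (0,0,1) from the claimed factors: Σₗ aₗ[0]bₗ[0]cₗ[1] = (0)·(-1)·(-3) + (2)·(3)·(3) = 18, but T[0,0,1] = 12. The claim is false.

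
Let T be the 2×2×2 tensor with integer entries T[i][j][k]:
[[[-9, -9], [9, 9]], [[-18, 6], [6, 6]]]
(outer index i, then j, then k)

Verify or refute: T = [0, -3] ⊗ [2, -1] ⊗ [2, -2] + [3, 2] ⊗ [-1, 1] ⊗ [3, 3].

Reconstruct entry (1,1,0) from the claimed factors: Σₗ aₗ[1]bₗ[1]cₗ[0] = (-3)·(-1)·(2) + (2)·(1)·(3) = 12, but T[1,1,0] = 6. The claim is false.

No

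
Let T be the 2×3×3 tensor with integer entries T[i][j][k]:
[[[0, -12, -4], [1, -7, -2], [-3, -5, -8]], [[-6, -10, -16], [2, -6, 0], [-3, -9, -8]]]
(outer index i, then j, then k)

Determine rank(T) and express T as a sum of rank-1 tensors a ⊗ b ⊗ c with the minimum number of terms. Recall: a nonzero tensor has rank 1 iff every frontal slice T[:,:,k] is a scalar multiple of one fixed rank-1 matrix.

Lower bound: the mode-3 unfolding of T (rows indexed by k, columns by (i,j) = (0,0), (0,1), (0,2), (1,0), (1,1), (1,2)) is [[0, 1, -3, -6, 2, -3], [-12, -7, -5, -10, -6, -9], [-4, -2, -8, -16, 0, -8]].
There the 3×3 minor on rows k ∈ {0, 1, 2}, columns (i,j) ∈ {(0,0), (0,1), (0,2)} is det [[0, 1, -3], [-12, -7, -5], [-4, -2, -8]] = -64 ≠ 0, so this unfolding has rank ≥ 3; CP rank is at least every unfolding rank, so rank(T) ≥ 3. (This is only a lower bound: in general the CP rank may exceed every unfolding rank, so we still need to exhibit 3 rank-1 terms summing to T.)
Upper bound: T is a sum of 3 rank-1 terms, T = (1, -1) ⊗ (2, 0, -1) ⊗ (1, -1, 2) + (1, 1) ⊗ (2, 2, 1) ⊗ (0, -4, -2) + (1, 2) ⊗ (2, -1, 2) ⊗ (-1, -1, -2) (written with every a and b primitive with positive leading entry and the scale carried by c; CP decompositions are not unique, and this one is verified by expanding entrywise), so rank(T) ≤ 3.
These bounds meet, so rank(T) = 3.
Check entry T[1,0,2] = -16: (-1)·(2)·(2) + (1)·(2)·(-2) + (2)·(2)·(-2) = -16.

rank(T) = 3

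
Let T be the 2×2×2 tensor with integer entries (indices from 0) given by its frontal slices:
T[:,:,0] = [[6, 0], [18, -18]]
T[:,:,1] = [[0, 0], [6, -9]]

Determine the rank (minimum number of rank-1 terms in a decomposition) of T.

2

Lower bound: the mode-2 unfolding of T (rows indexed by j, columns by (i,k) = (0,0), (0,1), (1,0), (1,1)) is [[6, 0, 18, 6], [0, 0, -18, -9]].
There the 2×2 minor on rows j ∈ {0, 1}, columns (i,k) ∈ {(0,0), (1,0)} is det [[6, 18], [0, -18]] = -108 ≠ 0, so this unfolding has rank ≥ 2; CP rank is at least every unfolding rank, so rank(T) ≥ 2. (Unfolding ranks only ever bound the CP rank from below — rank(T) can be strictly larger than all of them — so the matching upper bound has to come from an explicit 2-term decomposition.)
Upper bound — finding two terms. Write S_k = T[:,:,k] for the frontal slices: S₀ = [[6, 0], [18, -18]], S₁ = [[0, 0], [6, -9]].
If T = a₁ ⊗ b₁ ⊗ c₁ + a₂ ⊗ b₂ ⊗ c₂ then each S_k = c₁[k]·a₁b₁ᵀ + c₂[k]·a₂b₂ᵀ. S₀ and S₁ are linearly independent, so a₁b₁ᵀ and a₂b₂ᵀ must span the same plane of matrices: they are the rank-1 matrices of the form x·S₀ + y·S₁.
det(x·S₀ + y·S₁) is −108·x² − 54·xy = (-54)·(2·x + y)(x), vanishing at (x:y) = (1:-2) and (0:1).
M₁ = S₀ − 2·S₁ = [[6, 0], [6, 0]] = 6·[1, 1][1, 0]ᵀ and M₂ = S₁ = [[0, 0], [6, -9]] = 3·[0, 1][2, -3]ᵀ, so take a₁ = [1, 1], b₁ = [1, 0], a₂ = [0, 1], b₂ = [2, -3].
Each slice is an integer combination of E₁ = a₁b₁ᵀ and E₂ = a₂b₂ᵀ: S₀ = 6·E₁ + 6·E₂, S₁ = 3·E₂; reading off coefficients, c₁ = [6, 0] and c₂ = [6, 3].
Hence T = [1, 1] ⊗ [1, 0] ⊗ [6, 0] + [0, 1] ⊗ [2, -3] ⊗ [6, 3], so rank(T) ≤ 2.
These bounds meet, so rank(T) = 2.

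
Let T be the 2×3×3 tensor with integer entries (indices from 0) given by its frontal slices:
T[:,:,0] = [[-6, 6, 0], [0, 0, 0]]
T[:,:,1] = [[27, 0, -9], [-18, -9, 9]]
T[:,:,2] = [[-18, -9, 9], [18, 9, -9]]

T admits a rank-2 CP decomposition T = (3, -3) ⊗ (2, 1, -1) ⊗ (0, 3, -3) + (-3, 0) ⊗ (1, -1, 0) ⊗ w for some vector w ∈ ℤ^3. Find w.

Subtract the known terms from T to get the rank-1 residual R = (-3, 0) ⊗ (1, -1, 0) ⊗ w, so R[i,j,k] = a[i]·b[j]·w[k]. Pick indices with nonzero a[0]·b[0] = (-3)·(1) = -3. Only the fibre through (0,0,·) is needed: R[0,0,:] = T[0,0,:] − Σₗ aₗ[0]bₗ[0]cₗ = [-6, 27, -18] − (3)·(2)·(0, 3, -3) = [-6, 9, 0]. Then w[k] = R[0,0,k] / -3 for each k, giving w = [-6, 9, 0] / -3 = (2, -3, 0).

w = (2, -3, 0)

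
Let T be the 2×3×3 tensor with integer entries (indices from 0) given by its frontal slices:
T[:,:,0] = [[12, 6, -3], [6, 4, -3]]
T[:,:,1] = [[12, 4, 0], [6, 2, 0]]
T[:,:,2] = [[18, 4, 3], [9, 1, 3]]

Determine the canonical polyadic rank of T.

2

Lower bound: in the mode-1 unfolding of T (rows indexed by i, columns by (j,k)) the 2×2 minor on rows i ∈ {0, 1}, columns (j,k) ∈ {(0,0), (1,0)} is det [[12, 6], [6, 4]] = 12 ≠ 0, so that unfolding has rank ≥ 2 and hence rank(T) ≥ 2 (CP rank is at least every unfolding rank, though it can be larger).
Upper bound: with S_k = T[:,:,k], the two rank-1 terms a₁b₁ᵀ, a₂b₂ᵀ are the rank-1 members of the pencil x·S₀ + y·S₁.
The 2×2 minor of x·S₀ + y·S₁ on rows {0,1}, columns {0,1} is 12·x² + 12·xy = 12·(x + y)(x), vanishing at (x:y) = (1:-1) and (0:1).
M₁ = S₀ − S₁ = [[0, 2, -3], [0, 2, -3]] = [1, 1][0, 2, -3]ᵀ and M₂ = S₁ = [[12, 4, 0], [6, 2, 0]] = 2·[2, 1][3, 1, 0]ᵀ, so take a₁ = [1, 1], b₁ = [0, 2, -3], a₂ = [2, 1], b₂ = [3, 1, 0].
Each slice is an integer combination of E₁ = a₁b₁ᵀ and E₂ = a₂b₂ᵀ: S₀ = E₁ + 2·E₂, S₁ = 2·E₂, S₂ = −E₁ + 3·E₂; reading off coefficients, c₁ = [1, 0, -1] and c₂ = [2, 2, 3].
Hence T = [1, 1] ⊗ [0, 2, -3] ⊗ [1, 0, -1] + [2, 1] ⊗ [3, 1, 0] ⊗ [2, 2, 3], so rank(T) ≤ 2.
These bounds meet, so rank(T) = 2.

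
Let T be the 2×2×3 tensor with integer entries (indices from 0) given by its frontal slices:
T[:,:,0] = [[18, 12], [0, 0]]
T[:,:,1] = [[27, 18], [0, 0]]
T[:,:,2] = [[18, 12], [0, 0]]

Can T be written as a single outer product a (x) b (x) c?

Yes

The mode-1 fibre T[:,0,0] = [18, 0] gives a = [1, 0] (primitive direction); the mode-2 fibre T[0,:,0] = [18, 12] gives b = [3, 2]; then c[k] = T[0,0,k] / (a[0]·b[0]) = [18, 27, 18] / 3 = [6, 9, 6].
Expanding [1, 0] (x) [3, 2] (x) [6, 9, 6] reproduces all 12 entries of T, so T = [1, 0] (x) [3, 2] (x) [6, 9, 6] and rank(T) ≤ 1.
Equivalently every frontal slice T[:,:,k] is c[k] times the rank-1 matrix [1, 0] (x) [3, 2]. So T has rank 1 (it is nonzero).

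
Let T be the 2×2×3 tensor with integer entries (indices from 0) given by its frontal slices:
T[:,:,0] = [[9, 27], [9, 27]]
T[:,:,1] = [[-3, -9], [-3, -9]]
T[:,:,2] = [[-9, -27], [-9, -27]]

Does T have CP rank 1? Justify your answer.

Yes

If T = a ⊗ b ⊗ c then every fibre of T is a multiple of the corresponding factor, so read the factors off the fibres through the nonzero entry T[0,0,0] = 9.
The mode-1 fibre T[:,0,0] = [9, 9] gives a = [1, 1] (primitive direction); the mode-2 fibre T[0,:,0] = [9, 27] gives b = [1, 3]; then c[k] = T[0,0,k] / (a[0]·b[0]) = [9, -3, -9] / 1 = [9, -3, -9].
Expanding [1, 1] ⊗ [1, 3] ⊗ [9, -3, -9] reproduces all 12 entries of T, so T = [1, 1] ⊗ [1, 3] ⊗ [9, -3, -9] and rank(T) ≤ 1.
Equivalently every frontal slice T[:,:,k] is c[k] times the rank-1 matrix [1, 1] ⊗ [1, 3]. So T has rank 1 (it is nonzero).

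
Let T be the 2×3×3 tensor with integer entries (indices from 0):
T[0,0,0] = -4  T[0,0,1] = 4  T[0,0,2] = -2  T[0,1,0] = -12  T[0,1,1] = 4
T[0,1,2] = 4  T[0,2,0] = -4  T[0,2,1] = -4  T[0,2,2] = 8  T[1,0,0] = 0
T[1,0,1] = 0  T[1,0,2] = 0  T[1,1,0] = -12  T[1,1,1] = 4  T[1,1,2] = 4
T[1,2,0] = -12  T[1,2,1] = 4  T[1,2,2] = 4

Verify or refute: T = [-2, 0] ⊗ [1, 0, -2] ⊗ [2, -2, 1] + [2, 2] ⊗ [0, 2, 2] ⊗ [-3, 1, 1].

Yes

Reconstruct entrywise from the claimed factors. For example, T[1,0,1] = 0 and Σₗ aₗ[1]bₗ[0]cₗ[1] = (0)·(1)·(-2) + (2)·(0)·(1) = 0; checking all 18 entries, every one matches. The claim holds.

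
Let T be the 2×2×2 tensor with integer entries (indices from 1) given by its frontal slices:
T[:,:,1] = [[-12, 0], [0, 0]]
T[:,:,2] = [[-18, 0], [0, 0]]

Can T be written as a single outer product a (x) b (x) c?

Yes

If T = a (x) b (x) c then every fibre of T is a multiple of the corresponding factor, so read the factors off the fibres through the nonzero entry T[1,1,1] = -12.
The mode-1 fibre T[:,1,1] = [-12, 0] gives a = (1, 0) (primitive direction); the mode-2 fibre T[1,:,1] = [-12, 0] gives b = (1, 0); then c[k] = T[1,1,k] / (a[1]·b[1]) = [-12, -18] / 1 = (-12, -18).
Expanding (1, 0) (x) (1, 0) (x) (-12, -18) reproduces all 8 entries of T, so T = (1, 0) (x) (1, 0) (x) (-12, -18) and rank(T) ≤ 1.
Equivalently every frontal slice T[:,:,k] is c[k] times the rank-1 matrix (1, 0) (x) (1, 0). So T has rank 1 (it is nonzero).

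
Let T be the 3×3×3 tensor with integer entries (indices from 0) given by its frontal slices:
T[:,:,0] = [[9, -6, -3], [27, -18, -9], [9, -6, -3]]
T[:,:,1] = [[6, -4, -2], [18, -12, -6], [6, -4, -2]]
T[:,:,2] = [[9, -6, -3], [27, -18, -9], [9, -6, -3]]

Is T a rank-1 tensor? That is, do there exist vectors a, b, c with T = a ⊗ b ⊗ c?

Yes

If T = a ⊗ b ⊗ c then every fibre of T is a multiple of the corresponding factor, so read the factors off the fibres through the nonzero entry T[0,0,0] = 9.
The mode-1 fibre T[:,0,0] = [9, 27, 9] gives a = [1, 3, 1] (primitive direction); the mode-2 fibre T[0,:,0] = [9, -6, -3] gives b = [3, -2, -1]; then c[k] = T[0,0,k] / (a[0]·b[0]) = [9, 6, 9] / 3 = [3, 2, 3].
Expanding [1, 3, 1] ⊗ [3, -2, -1] ⊗ [3, 2, 3] reproduces all 27 entries of T, so T = [1, 3, 1] ⊗ [3, -2, -1] ⊗ [3, 2, 3] and rank(T) ≤ 1.
Equivalently every frontal slice T[:,:,k] is c[k] times the rank-1 matrix [1, 3, 1] ⊗ [3, -2, -1]. So T has rank 1 (it is nonzero).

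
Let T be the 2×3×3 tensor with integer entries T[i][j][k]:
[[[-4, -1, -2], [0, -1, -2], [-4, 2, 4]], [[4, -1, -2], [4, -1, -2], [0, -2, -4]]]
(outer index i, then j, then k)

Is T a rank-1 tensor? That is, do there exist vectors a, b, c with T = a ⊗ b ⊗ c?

The mode-2 unfolding of T (rows indexed by j, columns by (i,k) = (0,0), (0,1), (0,2), (1,0), (1,1), (1,2)) is [[-4, -1, -2, 4, -1, -2], [0, -1, -2, 4, -1, -2], [-4, 2, 4, 0, -2, -4]].
There the 3×3 minor on rows j ∈ {0, 1, 2}, columns (i,k) ∈ {(0,0), (0,1), (1,0)} is det [[-4, -1, 4], [0, -1, 4], [-4, 2, 0]] = 32 ≠ 0, so this unfolding has rank ≥ 3; CP rank is at least every unfolding rank, so rank(T) ≥ 3.
In particular rank(T) ≥ 3 > 1, so T is not rank-1.

No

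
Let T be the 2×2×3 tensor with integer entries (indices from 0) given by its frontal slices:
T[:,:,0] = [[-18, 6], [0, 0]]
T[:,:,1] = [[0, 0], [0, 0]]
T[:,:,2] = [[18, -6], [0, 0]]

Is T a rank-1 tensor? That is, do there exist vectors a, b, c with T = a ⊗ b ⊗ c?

Yes

If T = a ⊗ b ⊗ c then every fibre of T is a multiple of the corresponding factor, so read the factors off the fibres through the nonzero entry T[0,0,0] = -18.
The mode-1 fibre T[:,0,0] = [-18, 0] gives a = [1, 0] (primitive direction); the mode-2 fibre T[0,:,0] = [-18, 6] gives b = [3, -1]; then c[k] = T[0,0,k] / (a[0]·b[0]) = [-18, 0, 18] / 3 = [-6, 0, 6].
Expanding [1, 0] ⊗ [3, -1] ⊗ [-6, 0, 6] reproduces all 12 entries of T, so T = [1, 0] ⊗ [3, -1] ⊗ [-6, 0, 6] and rank(T) ≤ 1.
Equivalently every frontal slice T[:,:,k] is c[k] times the rank-1 matrix [1, 0] ⊗ [3, -1]. So T has rank 1 (it is nonzero).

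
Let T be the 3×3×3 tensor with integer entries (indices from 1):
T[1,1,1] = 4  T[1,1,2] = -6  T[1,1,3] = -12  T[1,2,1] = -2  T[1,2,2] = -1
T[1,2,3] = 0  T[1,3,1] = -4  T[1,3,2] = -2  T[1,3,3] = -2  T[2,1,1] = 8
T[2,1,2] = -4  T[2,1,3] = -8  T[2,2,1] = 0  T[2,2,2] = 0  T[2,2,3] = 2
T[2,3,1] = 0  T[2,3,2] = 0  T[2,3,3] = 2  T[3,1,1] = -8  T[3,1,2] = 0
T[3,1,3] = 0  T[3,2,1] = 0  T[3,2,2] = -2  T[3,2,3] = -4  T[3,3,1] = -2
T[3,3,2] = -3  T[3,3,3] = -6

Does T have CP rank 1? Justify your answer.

No

The mode-2 unfolding of T (rows indexed by j, columns by (i,k) = (1,1), (1,2), (1,3), (2,1), (2,2), (2,3), (3,1), (3,2), (3,3)) is [[4, -6, -12, 8, -4, -8, -8, 0, 0], [-2, -1, 0, 0, 0, 2, 0, -2, -4], [-4, -2, -2, 0, 0, 2, -2, -3, -6]].
There the 3×3 minor on rows j ∈ {1, 2, 3}, columns (i,k) ∈ {(1,1), (1,2), (1,3)} is det [[4, -6, -12], [-2, -1, 0], [-4, -2, -2]] = 32 ≠ 0, so this unfolding has rank ≥ 3; CP rank is at least every unfolding rank, so rank(T) ≥ 3.
In particular rank(T) ≥ 3 > 1, so T is not rank-1.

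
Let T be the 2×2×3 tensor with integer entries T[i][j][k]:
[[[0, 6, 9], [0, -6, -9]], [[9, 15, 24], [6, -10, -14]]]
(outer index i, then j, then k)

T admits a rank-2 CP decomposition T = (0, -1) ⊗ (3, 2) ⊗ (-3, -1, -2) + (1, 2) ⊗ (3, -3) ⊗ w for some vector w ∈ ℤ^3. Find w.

Subtract the known terms from T to get the rank-1 residual R = (1, 2) ⊗ (3, -3) ⊗ w, so R[i,j,k] = a[i]·b[j]·w[k]. Pick indices with nonzero a[0]·b[0] = (1)·(3) = 3. Only the fibre through (0,0,·) is needed: R[0,0,:] = T[0,0,:] − Σₗ aₗ[0]bₗ[0]cₗ = [0, 6, 9] − (0)·(3)·(-3, -1, -2) = [0, 6, 9]. Then w[k] = R[0,0,k] / 3 for each k, giving w = [0, 6, 9] / 3 = (0, 2, 3).

w = (0, 2, 3)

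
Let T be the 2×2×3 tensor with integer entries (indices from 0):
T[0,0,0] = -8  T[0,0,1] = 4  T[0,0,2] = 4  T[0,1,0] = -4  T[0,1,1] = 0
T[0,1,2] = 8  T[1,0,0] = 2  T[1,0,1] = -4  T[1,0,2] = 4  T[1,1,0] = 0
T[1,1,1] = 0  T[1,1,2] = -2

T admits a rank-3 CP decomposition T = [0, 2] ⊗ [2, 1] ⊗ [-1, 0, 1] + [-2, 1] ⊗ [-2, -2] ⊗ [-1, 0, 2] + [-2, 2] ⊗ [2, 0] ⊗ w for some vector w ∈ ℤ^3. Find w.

w = [1, -1, 1]

Subtract the known terms from T to get the rank-1 residual R = [-2, 2] ⊗ [2, 0] ⊗ w, so R[i,j,k] = a[i]·b[j]·w[k]. Pick indices with nonzero a[0]·b[0] = (-2)·(2) = -4. Only the fibre through (0,0,·) is needed: R[0,0,:] = T[0,0,:] − Σₗ aₗ[0]bₗ[0]cₗ = [-8, 4, 4] − (0)·(2)·[-1, 0, 1] − (-2)·(-2)·[-1, 0, 2] = [-4, 4, -4]. Then w[k] = R[0,0,k] / -4 for each k, giving w = [-4, 4, -4] / -4 = [1, -1, 1].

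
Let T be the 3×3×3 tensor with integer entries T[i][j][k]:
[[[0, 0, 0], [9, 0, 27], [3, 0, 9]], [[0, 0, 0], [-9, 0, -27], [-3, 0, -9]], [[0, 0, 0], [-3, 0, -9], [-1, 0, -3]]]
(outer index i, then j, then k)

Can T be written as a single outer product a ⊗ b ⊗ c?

If T = a ⊗ b ⊗ c then every fibre of T is a multiple of the corresponding factor, so read the factors off the fibres through the nonzero entry T[0,1,0] = 9.
The mode-1 fibre T[:,1,0] = [9, -9, -3] gives a = [3, -3, -1] (primitive direction); the mode-2 fibre T[0,:,0] = [0, 9, 3] gives b = [0, 3, 1]; then c[k] = T[0,1,k] / (a[0]·b[1]) = [9, 0, 27] / 9 = [1, 0, 3].
Expanding [3, -3, -1] ⊗ [0, 3, 1] ⊗ [1, 0, 3] reproduces all 27 entries of T, so T = [3, -3, -1] ⊗ [0, 3, 1] ⊗ [1, 0, 3] and rank(T) ≤ 1.
Equivalently every frontal slice T[:,:,k] is c[k] times the rank-1 matrix [3, -3, -1] ⊗ [0, 3, 1]. So T has rank 1 (it is nonzero).

Yes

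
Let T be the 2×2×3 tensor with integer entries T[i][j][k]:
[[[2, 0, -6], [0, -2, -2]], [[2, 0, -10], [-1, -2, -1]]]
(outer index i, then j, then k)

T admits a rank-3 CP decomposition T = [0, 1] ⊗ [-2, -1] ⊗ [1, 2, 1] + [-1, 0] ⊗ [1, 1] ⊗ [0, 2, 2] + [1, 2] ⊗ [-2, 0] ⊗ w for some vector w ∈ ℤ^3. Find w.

w = [-1, -1, 2]

Subtract the known terms from T to get the rank-1 residual R = [1, 2] ⊗ [-2, 0] ⊗ w, so R[i,j,k] = a[i]·b[j]·w[k]. Pick indices with nonzero a[0]·b[0] = (1)·(-2) = -2. Only the fibre through (0,0,·) is needed: R[0,0,:] = T[0,0,:] − Σₗ aₗ[0]bₗ[0]cₗ = [2, 0, -6] − (0)·(-2)·[1, 2, 1] − (-1)·(1)·[0, 2, 2] = [2, 2, -4]. Then w[k] = R[0,0,k] / -2 for each k, giving w = [2, 2, -4] / -2 = [-1, -1, 2].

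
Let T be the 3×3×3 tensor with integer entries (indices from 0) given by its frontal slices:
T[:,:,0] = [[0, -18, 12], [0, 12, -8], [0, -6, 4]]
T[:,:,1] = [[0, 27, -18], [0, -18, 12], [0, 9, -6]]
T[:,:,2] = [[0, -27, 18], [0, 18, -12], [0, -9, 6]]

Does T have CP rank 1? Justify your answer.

If T = a ⊗ b ⊗ c then every fibre of T is a multiple of the corresponding factor, so read the factors off the fibres through the nonzero entry T[0,1,0] = -18.
The mode-1 fibre T[:,1,0] = [-18, 12, -6] gives a = [3, -2, 1] (primitive direction); the mode-2 fibre T[0,:,0] = [0, -18, 12] gives b = [0, 3, -2]; then c[k] = T[0,1,k] / (a[0]·b[1]) = [-18, 27, -27] / 9 = [-2, 3, -3].
Expanding [3, -2, 1] ⊗ [0, 3, -2] ⊗ [-2, 3, -3] reproduces all 27 entries of T, so T = [3, -2, 1] ⊗ [0, 3, -2] ⊗ [-2, 3, -3] and rank(T) ≤ 1.
Equivalently every frontal slice T[:,:,k] is c[k] times the rank-1 matrix [3, -2, 1] ⊗ [0, 3, -2]. So T has rank 1 (it is nonzero).

Yes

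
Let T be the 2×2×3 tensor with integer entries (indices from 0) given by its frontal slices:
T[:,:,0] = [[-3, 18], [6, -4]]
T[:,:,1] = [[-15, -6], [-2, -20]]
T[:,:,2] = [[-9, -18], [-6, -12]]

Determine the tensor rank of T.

Lower bound: the mode-1 unfolding of T (rows indexed by i, columns by (j,k) = (0,0), (0,1), (0,2), (1,0), (1,1), (1,2)) is [[-3, -15, -9, 18, -6, -18], [6, -2, -6, -4, -20, -12]].
There the 2×2 minor on rows i ∈ {0, 1}, columns (j,k) ∈ {(0,0), (0,1)} is det [[-3, -15], [6, -2]] = 96 ≠ 0, so this unfolding has rank ≥ 2; CP rank is at least every unfolding rank, so rank(T) ≥ 2. (This is only a lower bound: in general the CP rank may exceed every unfolding rank, so we still need to exhibit 2 rank-1 terms summing to T.)
Upper bound — finding two terms. Write S_k = T[:,:,k] for the frontal slices: S₀ = [[-3, 18], [6, -4]], S₁ = [[-15, -6], [-2, -20]], S₂ = [[-9, -18], [-6, -12]].
If T = a₁ ⊗ b₁ ⊗ c₁ + a₂ ⊗ b₂ ⊗ c₂ then each S_k = c₁[k]·a₁b₁ᵀ + c₂[k]·a₂b₂ᵀ. S₀ and S₁ are linearly independent, so a₁b₁ᵀ and a₂b₂ᵀ must span the same plane of matrices: they are the rank-1 matrices of the form x·S₀ + y·S₁.
det(x·S₀ + y·S₁) is −96·x² + 192·xy + 288·y² = (-96)·(x − 3·y)(x + y), vanishing at (x:y) = (3:1) and (1:-1).
M₁ = 3·S₀ + S₁ = [[-24, 48], [16, -32]] = (-8)·[3, -2][1, -2]ᵀ and M₂ = S₀ − S₁ = [[12, 24], [8, 16]] = 4·[3, 2][1, 2]ᵀ, so take a₁ = [3, -2], b₁ = [1, -2], a₂ = [3, 2], b₂ = [1, 2].
Each slice is an integer combination of E₁ = a₁b₁ᵀ and E₂ = a₂b₂ᵀ: S₀ = −2·E₁ + E₂, S₁ = −2·E₁ − 3·E₂, S₂ = −3·E₂; reading off coefficients, c₁ = [-2, -2, 0] and c₂ = [1, -3, -3].
Hence T = [3, -2] ⊗ [1, -2] ⊗ [-2, -2, 0] + [3, 2] ⊗ [1, 2] ⊗ [1, -3, -3], so rank(T) ≤ 2.
These bounds meet, so rank(T) = 2.
Check entry T[1,1,0] = -4: (-2)·(-2)·(-2) + (2)·(2)·(1) = -4.

2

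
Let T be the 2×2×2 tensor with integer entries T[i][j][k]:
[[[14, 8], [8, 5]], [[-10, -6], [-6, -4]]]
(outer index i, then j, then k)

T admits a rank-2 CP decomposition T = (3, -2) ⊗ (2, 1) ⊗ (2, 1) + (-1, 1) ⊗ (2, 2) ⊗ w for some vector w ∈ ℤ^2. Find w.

Subtract the known terms from T to get the rank-1 residual R = (-1, 1) ⊗ (2, 2) ⊗ w, so R[i,j,k] = a[i]·b[j]·w[k]. Pick indices with nonzero a[0]·b[0] = (-1)·(2) = -2. Only the fibre through (0,0,·) is needed: R[0,0,:] = T[0,0,:] − Σₗ aₗ[0]bₗ[0]cₗ = [14, 8] − (3)·(2)·(2, 1) = [2, 2]. Then w[k] = R[0,0,k] / -2 for each k, giving w = [2, 2] / -2 = (-1, -1).

w = (-1, -1)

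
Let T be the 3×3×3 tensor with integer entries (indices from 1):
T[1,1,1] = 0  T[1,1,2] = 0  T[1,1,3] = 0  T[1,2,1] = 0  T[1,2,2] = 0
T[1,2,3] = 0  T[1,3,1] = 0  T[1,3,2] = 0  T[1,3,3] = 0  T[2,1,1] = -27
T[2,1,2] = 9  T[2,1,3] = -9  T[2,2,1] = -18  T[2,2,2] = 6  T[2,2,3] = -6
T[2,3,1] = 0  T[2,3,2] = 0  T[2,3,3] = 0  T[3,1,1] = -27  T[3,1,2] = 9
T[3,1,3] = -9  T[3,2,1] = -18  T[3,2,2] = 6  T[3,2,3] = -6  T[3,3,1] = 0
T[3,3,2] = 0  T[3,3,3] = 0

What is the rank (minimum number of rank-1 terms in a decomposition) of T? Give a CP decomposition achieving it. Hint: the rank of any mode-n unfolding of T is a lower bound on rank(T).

Lower bound: T ≠ 0 (e.g. T[2,1,1] = -27), so rank(T) ≥ 1.
Upper bound: if T = a ∘ b ∘ c then every fibre of T is a multiple of the corresponding factor, so read the factors off the fibres through the nonzero entry T[2,1,1] = -27.
The mode-1 fibre T[:,1,1] = [0, -27, -27] gives a = [0, 1, 1] (primitive direction); the mode-2 fibre T[2,:,1] = [-27, -18, 0] gives b = [3, 2, 0]; then c[k] = T[2,1,k] / (a[2]·b[1]) = [-27, 9, -9] / 3 = [-9, 3, -3].
Expanding [0, 1, 1] ∘ [3, 2, 0] ∘ [-9, 3, -3] reproduces all 27 entries of T, so T = [0, 1, 1] ∘ [3, 2, 0] ∘ [-9, 3, -3] and rank(T) ≤ 1.
These bounds meet, so rank(T) = 1.

rank(T) = 1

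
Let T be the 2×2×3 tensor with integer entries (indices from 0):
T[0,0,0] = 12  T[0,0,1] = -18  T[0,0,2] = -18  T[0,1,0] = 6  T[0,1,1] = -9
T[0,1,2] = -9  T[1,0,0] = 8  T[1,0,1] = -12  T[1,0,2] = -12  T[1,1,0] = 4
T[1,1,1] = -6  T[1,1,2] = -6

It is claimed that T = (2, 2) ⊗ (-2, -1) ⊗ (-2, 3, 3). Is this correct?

Reconstruct entry (0,0,0) from the claimed factors: Σₗ aₗ[0]bₗ[0]cₗ[0] = (2)·(-2)·(-2) = 8, but T[0,0,0] = 12. The claim is false.

No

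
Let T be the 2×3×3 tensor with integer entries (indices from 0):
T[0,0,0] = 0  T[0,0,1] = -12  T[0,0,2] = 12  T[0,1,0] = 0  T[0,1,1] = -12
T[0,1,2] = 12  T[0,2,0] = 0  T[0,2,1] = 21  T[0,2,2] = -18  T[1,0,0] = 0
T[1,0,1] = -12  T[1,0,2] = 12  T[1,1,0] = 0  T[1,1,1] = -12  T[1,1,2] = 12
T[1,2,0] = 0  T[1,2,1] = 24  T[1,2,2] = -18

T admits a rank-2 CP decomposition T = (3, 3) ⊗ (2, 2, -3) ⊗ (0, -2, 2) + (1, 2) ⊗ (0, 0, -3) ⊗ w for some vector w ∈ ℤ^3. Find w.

Subtract the known terms from T to get the rank-1 residual R = (1, 2) ⊗ (0, 0, -3) ⊗ w, so R[i,j,k] = a[i]·b[j]·w[k]. Pick indices with nonzero a[0]·b[2] = (1)·(-3) = -3. Only the fibre through (0,2,·) is needed: R[0,2,:] = T[0,2,:] − Σₗ aₗ[0]bₗ[2]cₗ = [0, 21, -18] − (3)·(-3)·(0, -2, 2) = [0, 3, 0]. Then w[k] = R[0,2,k] / -3 for each k, giving w = [0, 3, 0] / -3 = (0, -1, 0).

w = (0, -1, 0)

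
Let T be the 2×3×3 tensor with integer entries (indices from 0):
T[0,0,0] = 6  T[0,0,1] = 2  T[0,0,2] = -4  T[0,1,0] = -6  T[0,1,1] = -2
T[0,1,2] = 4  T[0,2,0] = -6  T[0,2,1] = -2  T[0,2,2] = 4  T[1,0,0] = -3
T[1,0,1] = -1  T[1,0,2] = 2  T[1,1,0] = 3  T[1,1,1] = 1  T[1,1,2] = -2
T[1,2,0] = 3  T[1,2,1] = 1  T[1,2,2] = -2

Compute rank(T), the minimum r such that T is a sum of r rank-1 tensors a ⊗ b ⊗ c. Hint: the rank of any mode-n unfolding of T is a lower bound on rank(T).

1

Lower bound: T ≠ 0 (e.g. T[0,0,0] = 6), so rank(T) ≥ 1.
Upper bound: if T = a ⊗ b ⊗ c then every fibre of T is a multiple of the corresponding factor, so read the factors off the fibres through the nonzero entry T[0,0,0] = 6.
The mode-1 fibre T[:,0,0] = [6, -3] gives a = (2, -1) (primitive direction); the mode-2 fibre T[0,:,0] = [6, -6, -6] gives b = (1, -1, -1); then c[k] = T[0,0,k] / (a[0]·b[0]) = [6, 2, -4] / 2 = (3, 1, -2).
Expanding (2, -1) ⊗ (1, -1, -1) ⊗ (3, 1, -2) reproduces all 18 entries of T, so T = (2, -1) ⊗ (1, -1, -1) ⊗ (3, 1, -2) and rank(T) ≤ 1.
These bounds meet, so rank(T) = 1.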